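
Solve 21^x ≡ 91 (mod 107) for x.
99

Baby-step giant-step with step n = ⌈√107⌉ = 11.
Baby steps 21^j mod 107 (j:value) for j=0..10: 0:1, 1:21, 2:13, 3:59, 4:62, 5:18, 6:57, 7:20, 8:99, 9:46, 10:3.
Giant-step multiplier: 21^(-11) ≡ 21^(106-11) = 21^95 ≡ 17 (mod 107).
Giant steps γ_i = 91·17^i mod 107: γ_0=91, γ_1=49, γ_2=84, γ_3=37, γ_4=94, γ_5=100, γ_6=95, γ_7=10, γ_8=63, γ_9=1 (in table at j=0).
x = i·n + j = 9·11 + 0 = 99.
Check: 21^99 ≡ 91 (mod 107).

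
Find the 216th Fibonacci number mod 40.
32

Matrix identity: Q^n = [[F_(n+1), F_n], [F_n, F_(n-1)]] with Q = [[1,1],[1,0]].
n = 216 = 11011000₂. Square-and-multiply, entries mod 40:
Q^1 = [[1,1],[1,0]]
Q^3 = (Q^1)²·Q = [[3,2],[2,1]]
Q^6 = (Q^3)² = [[13,8],[8,5]]
Q^13 = (Q^6)²·Q = [[17,33],[33,24]]
Q^27 = (Q^13)²·Q = [[11,18],[18,33]]
Q^54 = (Q^27)² = [[5,32],[32,13]]
Q^108 = (Q^54)² = [[9,16],[16,33]]
Q^216 = (Q^108)² = [[17,32],[32,25]]
F_216 mod 40 = Q^216[0][1] = 32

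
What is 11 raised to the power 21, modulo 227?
177

Repeated squaring. Binary of 21 = 10101.
11^1 ≡ 11 (mod 227); 11^2 ≡ 121 (mod 227); 11^4 ≡ 113 (mod 227); 11^8 ≡ 57 (mod 227); 11^16 ≡ 71 (mod 227)
11^21 = 11^1 × 11^4 × 11^16 ≡ 177 (mod 227)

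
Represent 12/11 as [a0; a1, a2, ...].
[1; 11]

Euclidean algorithm steps:
12 = 1 × 11 + 1
11 = 11 × 1 + 0
Continued fraction: [1; 11]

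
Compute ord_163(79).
162

163 is prime, so ord(79) divides φ(163) = 162.
Divisors of 162: 1, 2, 3, 6, 9, 18, 27, 54, 81, 162.
Repeated squaring: 79^1 ≡ 79, 79^2 ≡ 47, 79^4 ≡ 90, 79^8 ≡ 113, 79^16 ≡ 55, 79^32 ≡ 91, 79^64 ≡ 131, 79^128 ≡ 46 (mod 163).
Test 79^d mod 163 for each divisor d in increasing order:
79^1 ≡ 79
79^2 ≡ 47
79^3 = 79^2·79^1 ≡ 127
79^6 = 79^4·79^2 ≡ 155
79^9 = 79^8·79^1 ≡ 125
79^18 = 79^16·79^2 ≡ 140
79^27 = 79^16·79^8·79^2·79^1 ≡ 59
79^54 = 79^32·79^16·79^4·79^2 ≡ 58
79^81 = 79^64·79^16·79^1 ≡ 162
79^162 = 79^128·79^32·79^2 ≡ 1  ← first divisor giving 1
The order is 162.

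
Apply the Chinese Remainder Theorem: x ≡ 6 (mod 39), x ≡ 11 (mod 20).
591

Using Chinese Remainder Theorem:
M = 39 × 20 = 780
M1 = 20, M2 = 39
y1 = 20^(-1) mod 39 = 2
y2 = 39^(-1) mod 20 = 19
x = (6×20×2 + 11×39×19) mod 780 = 591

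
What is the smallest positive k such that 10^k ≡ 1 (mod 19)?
18

19 is prime, so ord(10) divides φ(19) = 18.
Divisors of 18: 1, 2, 3, 6, 9, 18.
Repeated squaring: 10^1 ≡ 10, 10^2 ≡ 5, 10^4 ≡ 6, 10^8 ≡ 17, 10^16 ≡ 4 (mod 19).
Test 10^d mod 19 for each divisor d in increasing order:
10^1 ≡ 10
10^2 ≡ 5
10^3 = 10^2·10^1 ≡ 12
10^6 = 10^4·10^2 ≡ 11
10^9 = 10^8·10^1 ≡ 18
10^18 = 10^16·10^2 ≡ 1  ← first divisor giving 1
The order is 18.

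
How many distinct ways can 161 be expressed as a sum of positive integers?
118159068427

p(n) counts ways to write n as a sum of positive integers (order ignored).
Euler's pentagonal recurrence: p(k) = p(k-1) + p(k-2) - p(k-5) - p(k-7) + p(k-12) + p(k-15) - ... (offsets j(3j∓1)/2, signs ++--, p(0)=1, p(<0)=0).
DP table for k = 0..160: p(0)=1, p(1)=1, p(2)=2, p(3)=3, p(4)=5, p(5)=7, p(6)=11, p(7)=15, p(8)=22, p(9)=30, p(10)=42, p(11)=56, p(12)=77, p(13)=101, p(14)=135, p(15)=176, p(16)=231, p(17)=297, p(18)=385, p(19)=490, p(20)=627, p(21)=792, p(22)=1002, p(23)=1255, p(24)=1575, p(25)=1958, p(26)=2436, p(27)=3010, p(28)=3718, p(29)=4565, p(30)=5604, p(31)=6842, p(32)=8349, p(33)=10143, p(34)=12310, p(35)=14883, p(36)=17977, p(37)=21637, p(38)=26015, p(39)=31185, p(40)=37338, p(41)=44583, p(42)=53174, p(43)=63261, p(44)=75175, p(45)=89134, p(46)=105558, p(47)=124754, p(48)=147273, p(49)=173525, p(50)=204226, p(51)=239943, p(52)=281589, p(53)=329931, p(54)=386155, p(55)=451276, p(56)=526823, p(57)=614154, p(58)=715220, p(59)=831820, p(60)=966467, p(61)=1121505, p(62)=1300156, p(63)=1505499, p(64)=1741630, p(65)=2012558, p(66)=2323520, p(67)=2679689, p(68)=3087735, p(69)=3554345, p(70)=4087968, p(71)=4697205, p(72)=5392783, p(73)=6185689, p(74)=7089500, p(75)=8118264, p(76)=9289091, p(77)=10619863, p(78)=12132164, p(79)=13848650, p(80)=15796476, p(81)=18004327, p(82)=20506255, p(83)=23338469, p(84)=26543660, p(85)=30167357, p(86)=34262962, p(87)=38887673, p(88)=44108109, p(89)=49995925, p(90)=56634173, p(91)=64112359, p(92)=72533807, p(93)=82010177, p(94)=92669720, p(95)=104651419, p(96)=118114304, p(97)=133230930, p(98)=150198136, p(99)=169229875, p(100)=190569292, p(101)=214481126, p(102)=241265379, p(103)=271248950, p(104)=304801365, p(105)=342325709, p(106)=384276336, p(107)=431149389, p(108)=483502844, p(109)=541946240, p(110)=607163746, p(111)=679903203, p(112)=761002156, p(113)=851376628, p(114)=952050665, p(115)=1064144451, p(116)=1188908248, p(117)=1327710076, p(118)=1482074143, p(119)=1653668665, p(120)=1844349560, p(121)=2056148051, p(122)=2291320912, p(123)=2552338241, p(124)=2841940500, p(125)=3163127352, p(126)=3519222692, p(127)=3913864295, p(128)=4351078600, p(129)=4835271870, p(130)=5371315400, p(131)=5964539504, p(132)=6620830889, p(133)=7346629512, p(134)=8149040695, p(135)=9035836076, p(136)=10015581680, p(137)=11097645016, p(138)=12292341831, p(139)=13610949895, p(140)=15065878135, p(141)=16670689208, p(142)=18440293320, p(143)=20390982757, p(144)=22540654445, p(145)=24908858009, p(146)=27517052599, p(147)=30388671978, p(148)=33549419497, p(149)=37027355200, p(150)=40853235313, p(151)=45060624582, p(152)=49686288421, p(153)=54770336324, p(154)=60356673280, p(155)=66493182097, p(156)=73232243759, p(157)=80630964769, p(158)=88751778802, p(159)=97662728555, p(160)=107438159466.
Final step: p(161) = p(160) + p(159) - p(156) - p(154) + p(149) + p(146) - p(139) - p(135) + p(126) + p(121) - p(110) - p(104) + p(91) + p(84) - p(69) - p(61) + p(44) + p(35) - p(16) - p(6)
= 107438159466 + 97662728555 - 73232243759 - 60356673280 + 37027355200 + 27517052599 - 13610949895 - 9035836076 + 3519222692 + 2056148051 - 607163746 - 304801365 + 64112359 + 26543660 - 3554345 - 1121505 + 75175 + 14883 - 231 - 11
= 118159068427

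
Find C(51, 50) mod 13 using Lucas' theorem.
12

Using Lucas' theorem:
Write n=51 and k=50 in base 13:
n in base 13: [3, 12]
k in base 13: [3, 11]
C(51,50) mod 13 = ∏ C(n_i, k_i) mod 13
Digit binomials (mod 13): C(3,3) = 1; C(12,11) = 12
Product: 1 × 12 = 12 ≡ 12 (mod 13)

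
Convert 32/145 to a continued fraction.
[0; 4, 1, 1, 7, 2]

Euclidean algorithm steps:
32 = 0 × 145 + 32
145 = 4 × 32 + 17
32 = 1 × 17 + 15
17 = 1 × 15 + 2
15 = 7 × 2 + 1
2 = 2 × 1 + 0
Continued fraction: [0; 4, 1, 1, 7, 2]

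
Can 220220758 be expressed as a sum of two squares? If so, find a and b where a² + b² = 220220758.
Not possible

Factorization: 220220758 = 2 × 41 × 139^3
By Fermat: n is sum of two squares iff every prime p ≡ 3 (mod 4) appears to even power.
Prime(s) ≡ 3 (mod 4) with odd exponent: [(139, 3)]
Therefore 220220758 cannot be expressed as a² + b².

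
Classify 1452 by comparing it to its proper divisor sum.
abundant

Proper divisors of 1452: sum = 1 + 2 + 3 + 4 + 6 + 11 + 12 + 22 + ... + 242 + 363 + 484 + 726 (17 divisors) = 2272
Since 2272 > 1452, 1452 is abundant.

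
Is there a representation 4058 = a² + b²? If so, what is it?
43² + 47² (a=43, b=47)

Factorization: 4058 = 2 × 2029
By Fermat: n is sum of two squares iff every prime p ≡ 3 (mod 4) appears to even power.
All primes ≡ 3 (mod 4) appear to even power.
Search a = 0, 1, 2, … for 4058 - a² a perfect square: first hit at a = 43: 4058 - 1849 = 2209 = 47².
4058 = 43² + 47² = 1849 + 2209 ✓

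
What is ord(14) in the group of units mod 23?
22

23 is prime, so ord(14) divides φ(23) = 22.
Divisors of 22: 1, 2, 11, 22.
Repeated squaring: 14^1 ≡ 14, 14^2 ≡ 12, 14^4 ≡ 6, 14^8 ≡ 13, 14^16 ≡ 8 (mod 23).
Test 14^d mod 23 for each divisor d in increasing order:
14^1 ≡ 14
14^2 ≡ 12
14^11 = 14^8·14^2·14^1 ≡ 22
14^22 = 14^16·14^4·14^2 ≡ 1  ← first divisor giving 1
The order is 22.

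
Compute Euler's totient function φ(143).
120

143 = 11 × 13
φ(n) = n × ∏(1 - 1/p) for each prime p dividing n
φ(143) = 143 × (1 - 1/11) × (1 - 1/13) = 120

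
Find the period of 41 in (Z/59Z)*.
29

59 is prime, so ord(41) divides φ(59) = 58.
Divisors of 58: 1, 2, 29, 58.
Repeated squaring: 41^1 ≡ 41, 41^2 ≡ 29, 41^4 ≡ 15, 41^8 ≡ 48, 41^16 ≡ 3, 41^32 ≡ 9 (mod 59).
Test 41^d mod 59 for each divisor d in increasing order:
41^1 ≡ 41
41^2 ≡ 29
41^29 = 41^16·41^8·41^4·41^1 ≡ 1  ← first divisor giving 1
The order is 29.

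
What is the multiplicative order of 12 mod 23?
11

23 is prime, so ord(12) divides φ(23) = 22.
Divisors of 22: 1, 2, 11, 22.
Repeated squaring: 12^1 ≡ 12, 12^2 ≡ 6, 12^4 ≡ 13, 12^8 ≡ 8, 12^16 ≡ 18 (mod 23).
Test 12^d mod 23 for each divisor d in increasing order:
12^1 ≡ 12
12^2 ≡ 6
12^11 = 12^8·12^2·12^1 ≡ 1  ← first divisor giving 1
The order is 11.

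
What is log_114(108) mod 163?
67

Baby-step giant-step with step n = ⌈√163⌉ = 13.
Baby steps 114^j mod 163 (j:value) for j=0..12: 0:1, 1:114, 2:119, 3:37, 4:143, 5:2, 6:65, 7:75, 8:74, 9:123, 10:4, 11:130, 12:150.
Giant-step multiplier: 114^(-13) ≡ 114^(162-13) = 114^149 ≡ 76 (mod 163).
Giant steps γ_i = 108·76^i mod 163: γ_0=108, γ_1=58, γ_2=7, γ_3=43, γ_4=8, γ_5=119 (in table at j=2).
x = i·n + j = 5·13 + 2 = 67.
Check: 114^67 ≡ 108 (mod 163).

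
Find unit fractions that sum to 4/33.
1/9 + 1/99

Greedy algorithm:
4/33: ceiling(33/4) = 9, use 1/9
1/99: ceiling(99/1) = 99, use 1/99
Result: 4/33 = 1/9 + 1/99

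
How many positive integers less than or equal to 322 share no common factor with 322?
132

322 = 2 × 7 × 23
φ(n) = n × ∏(1 - 1/p) for each prime p dividing n
φ(322) = 322 × (1 - 1/2) × (1 - 1/7) × (1 - 1/23) = 132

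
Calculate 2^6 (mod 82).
64

Repeated squaring. Binary of 6 = 110.
2^1 ≡ 2 (mod 82); 2^2 ≡ 4 (mod 82); 2^4 ≡ 16 (mod 82)
2^6 = 2^2 × 2^4 ≡ 64 (mod 82)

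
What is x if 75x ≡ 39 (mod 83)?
x ≡ 47 (mod 83)

gcd(75, 83) = 1, which divides 39, so solutions exist.
Find 75^(-1) mod 83 by the extended Euclidean algorithm:
83 = 1 × 75 + 8  ⟹  8 = (1)·83 + (-1)·75
75 = 9 × 8 + 3  ⟹  3 = (-9)·83 + (10)·75
8 = 2 × 3 + 2  ⟹  2 = (19)·83 + (-21)·75
3 = 1 × 2 + 1  ⟹  1 = (-28)·83 + (31)·75
So (31)·75 ≡ 1 (mod 83), i.e. 75^(-1) ≡ 31 (mod 83).
x ≡ 31 × 39 = 1209 ≡ 47 (mod 83).
Check: 75 × 47 = 3525 ≡ 39 (mod 83).
Unique solution: x ≡ 47 (mod 83)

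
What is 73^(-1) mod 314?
271

gcd(73, 314) = 1, so the inverse exists.
Extended Euclidean algorithm on (314, 73):
314 = 4 × 73 + 22  ⟹  22 = (1)·314 + (-4)·73
73 = 3 × 22 + 7  ⟹  7 = (-3)·314 + (13)·73
22 = 3 × 7 + 1  ⟹  1 = (10)·314 + (-43)·73
So (-43)·73 ≡ 1 (mod 314), i.e. 73^(-1) ≡ -43 ≡ 271 (mod 314).
Check: 73 × 271 = 19783 ≡ 1 (mod 314)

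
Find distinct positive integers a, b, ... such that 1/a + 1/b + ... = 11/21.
1/2 + 1/42

Greedy algorithm:
11/21: ceiling(21/11) = 2, use 1/2
1/42: ceiling(42/1) = 42, use 1/42
Result: 11/21 = 1/2 + 1/42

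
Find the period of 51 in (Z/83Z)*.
41

83 is prime, so ord(51) divides φ(83) = 82.
Divisors of 82: 1, 2, 41, 82.
Repeated squaring: 51^1 ≡ 51, 51^2 ≡ 28, 51^4 ≡ 37, 51^8 ≡ 41, 51^16 ≡ 21, 51^32 ≡ 26, 51^64 ≡ 12 (mod 83).
Test 51^d mod 83 for each divisor d in increasing order:
51^1 ≡ 51
51^2 ≡ 28
51^41 = 51^32·51^8·51^1 ≡ 1  ← first divisor giving 1
The order is 41.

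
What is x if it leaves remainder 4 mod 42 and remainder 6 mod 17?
550

Using Chinese Remainder Theorem:
M = 42 × 17 = 714
M1 = 17, M2 = 42
y1 = 17^(-1) mod 42 = 5
y2 = 42^(-1) mod 17 = 15
x = (4×17×5 + 6×42×15) mod 714 = 550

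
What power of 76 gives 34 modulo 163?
40

Baby-step giant-step with step n = ⌈√163⌉ = 13.
Baby steps 76^j mod 163 (j:value) for j=0..12: 0:1, 1:76, 2:71, 3:17, 4:151, 5:66, 6:126, 7:122, 8:144, 9:23, 10:118, 11:3, 12:65.
Giant-step multiplier: 76^(-13) ≡ 76^(162-13) = 76^149 ≡ 75 (mod 163).
Giant steps γ_i = 34·75^i mod 163: γ_0=34, γ_1=105, γ_2=51, γ_3=76 (in table at j=1).
x = i·n + j = 3·13 + 1 = 40.
Check: 76^40 ≡ 34 (mod 163).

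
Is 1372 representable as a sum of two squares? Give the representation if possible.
Not possible

Factorization: 1372 = 2^2 × 7^3
By Fermat: n is sum of two squares iff every prime p ≡ 3 (mod 4) appears to even power.
Prime(s) ≡ 3 (mod 4) with odd exponent: [(7, 3)]
Therefore 1372 cannot be expressed as a² + b².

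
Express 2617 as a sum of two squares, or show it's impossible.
4² + 51² (a=4, b=51)

Factorization: 2617 = 2617
By Fermat: n is sum of two squares iff every prime p ≡ 3 (mod 4) appears to even power.
All primes ≡ 3 (mod 4) appear to even power.
Search a = 0, 1, 2, … for 2617 - a² a perfect square: first hit at a = 4: 2617 - 16 = 2601 = 51².
2617 = 4² + 51² = 16 + 2601 ✓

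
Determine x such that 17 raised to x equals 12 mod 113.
5

Baby-step giant-step with step n = ⌈√113⌉ = 11.
Baby steps 17^j mod 113 (j:value) for j=0..10: 0:1, 1:17, 2:63, 3:54, 4:14, 5:12, 6:91, 7:78, 8:83, 9:55, 10:31.
h = 12 is already in the table at j=5, so x = 5.
Check: 17^5 ≡ 12 (mod 113).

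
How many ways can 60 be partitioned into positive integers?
966467

p(n) counts ways to write n as a sum of positive integers (order ignored).
Euler's pentagonal recurrence: p(k) = p(k-1) + p(k-2) - p(k-5) - p(k-7) + p(k-12) + p(k-15) - ... (offsets j(3j∓1)/2, signs ++--, p(0)=1, p(<0)=0).
DP table for k = 0..59: p(0)=1, p(1)=1, p(2)=2, p(3)=3, p(4)=5, p(5)=7, p(6)=11, p(7)=15, p(8)=22, p(9)=30, p(10)=42, p(11)=56, p(12)=77, p(13)=101, p(14)=135, p(15)=176, p(16)=231, p(17)=297, p(18)=385, p(19)=490, p(20)=627, p(21)=792, p(22)=1002, p(23)=1255, p(24)=1575, p(25)=1958, p(26)=2436, p(27)=3010, p(28)=3718, p(29)=4565, p(30)=5604, p(31)=6842, p(32)=8349, p(33)=10143, p(34)=12310, p(35)=14883, p(36)=17977, p(37)=21637, p(38)=26015, p(39)=31185, p(40)=37338, p(41)=44583, p(42)=53174, p(43)=63261, p(44)=75175, p(45)=89134, p(46)=105558, p(47)=124754, p(48)=147273, p(49)=173525, p(50)=204226, p(51)=239943, p(52)=281589, p(53)=329931, p(54)=386155, p(55)=451276, p(56)=526823, p(57)=614154, p(58)=715220, p(59)=831820.
Final step: p(60) = p(59) + p(58) - p(55) - p(53) + p(48) + p(45) - p(38) - p(34) + p(25) + p(20) - p(9) - p(3)
= 831820 + 715220 - 451276 - 329931 + 147273 + 89134 - 26015 - 12310 + 1958 + 627 - 30 - 3
= 966467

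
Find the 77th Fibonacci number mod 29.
13

Matrix identity: Q^n = [[F_(n+1), F_n], [F_n, F_(n-1)]] with Q = [[1,1],[1,0]].
n = 77 = 1001101₂. Square-and-multiply, entries mod 29:
Q^1 = [[1,1],[1,0]]
Q^2 = (Q^1)² = [[2,1],[1,1]]
Q^4 = (Q^2)² = [[5,3],[3,2]]
Q^9 = (Q^4)²·Q = [[26,5],[5,21]]
Q^19 = (Q^9)²·Q = [[8,5],[5,3]]
Q^38 = (Q^19)² = [[2,26],[26,5]]
Q^77 = (Q^38)²·Q = [[21,13],[13,8]]
F_77 mod 29 = Q^77[0][1] = 13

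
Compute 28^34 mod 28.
0

Repeated squaring. Binary of 34 = 100010.
28^1 ≡ 0 (mod 28); 28^2 ≡ 0 (mod 28); 28^4 ≡ 0 (mod 28); 28^8 ≡ 0 (mod 28); 28^16 ≡ 0 (mod 28); 28^32 ≡ 0 (mod 28)
28^34 = 28^2 × 28^32 ≡ 0 (mod 28)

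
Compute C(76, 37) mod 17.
13

Using Lucas' theorem:
Write n=76 and k=37 in base 17:
n in base 17: [4, 8]
k in base 17: [2, 3]
C(76,37) mod 17 = ∏ C(n_i, k_i) mod 17
Digit binomials (mod 17): C(4,2) = 6; C(8,3) = 56 ≡ 5
Product: 6 × 5 = 30 ≡ 13 (mod 17)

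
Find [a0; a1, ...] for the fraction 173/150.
[1; 6, 1, 1, 11]

Euclidean algorithm steps:
173 = 1 × 150 + 23
150 = 6 × 23 + 12
23 = 1 × 12 + 11
12 = 1 × 11 + 1
11 = 11 × 1 + 0
Continued fraction: [1; 6, 1, 1, 11]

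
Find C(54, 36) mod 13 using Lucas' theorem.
0

Using Lucas' theorem:
Write n=54 and k=36 in base 13:
n in base 13: [4, 2]
k in base 13: [2, 10]
C(54,36) mod 13 = ∏ C(n_i, k_i) mod 13
Digit binomials (mod 13): C(4,2) = 6; C(2,10) = 0 (k_i > n_i)
Product: 6 × 0 = 0 ≡ 0 (mod 13)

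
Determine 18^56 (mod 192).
0

Repeated squaring. Binary of 56 = 111000.
18^1 ≡ 18 (mod 192); 18^2 ≡ 132 (mod 192); 18^4 ≡ 144 (mod 192); 18^8 ≡ 0 (mod 192); 18^16 ≡ 0 (mod 192); 18^32 ≡ 0 (mod 192)
18^56 = 18^8 × 18^16 × 18^32 ≡ 0 (mod 192)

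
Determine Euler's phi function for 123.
80

123 = 3 × 41
φ(n) = n × ∏(1 - 1/p) for each prime p dividing n
φ(123) = 123 × (1 - 1/3) × (1 - 1/41) = 80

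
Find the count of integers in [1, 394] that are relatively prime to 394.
196

394 = 2 × 197
φ(n) = n × ∏(1 - 1/p) for each prime p dividing n
φ(394) = 394 × (1 - 1/2) × (1 - 1/197) = 196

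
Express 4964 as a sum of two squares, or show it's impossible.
8² + 70² (a=8, b=70)

Factorization: 4964 = 2^2 × 17 × 73
By Fermat: n is sum of two squares iff every prime p ≡ 3 (mod 4) appears to even power.
All primes ≡ 3 (mod 4) appear to even power.
Search a = 0, 1, 2, … for 4964 - a² a perfect square: first hit at a = 8: 4964 - 64 = 4900 = 70².
4964 = 8² + 70² = 64 + 4900 ✓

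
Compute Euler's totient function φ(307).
306

307 = 307
φ(n) = n × ∏(1 - 1/p) for each prime p dividing n
φ(307) = 307 × (1 - 1/307) = 306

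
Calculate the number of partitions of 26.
2436

p(n) counts ways to write n as a sum of positive integers (order ignored).
Euler's pentagonal recurrence: p(k) = p(k-1) + p(k-2) - p(k-5) - p(k-7) + p(k-12) + p(k-15) - ... (offsets j(3j∓1)/2, signs ++--, p(0)=1, p(<0)=0).
DP table for k = 0..25: p(0)=1, p(1)=1, p(2)=2, p(3)=3, p(4)=5, p(5)=7, p(6)=11, p(7)=15, p(8)=22, p(9)=30, p(10)=42, p(11)=56, p(12)=77, p(13)=101, p(14)=135, p(15)=176, p(16)=231, p(17)=297, p(18)=385, p(19)=490, p(20)=627, p(21)=792, p(22)=1002, p(23)=1255, p(24)=1575, p(25)=1958.
Final step: p(26) = p(25) + p(24) - p(21) - p(19) + p(14) + p(11) - p(4) - p(0)
= 1958 + 1575 - 792 - 490 + 135 + 56 - 5 - 1
= 2436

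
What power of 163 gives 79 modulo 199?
10

Baby-step giant-step with step n = ⌈√199⌉ = 15.
Baby steps 163^j mod 199 (j:value) for j=0..14: 0:1, 1:163, 2:102, 3:109, 4:56, 5:173, 6:140, 7:134, 8:151, 9:136, 10:79, 11:141, 12:98, 13:54, 14:46.
h = 79 is already in the table at j=10, so x = 10.
Check: 163^10 ≡ 79 (mod 199).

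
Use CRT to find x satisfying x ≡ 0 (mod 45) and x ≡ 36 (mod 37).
1035

Using Chinese Remainder Theorem:
M = 45 × 37 = 1665
M1 = 37, M2 = 45
y1 = 37^(-1) mod 45 = 28
y2 = 45^(-1) mod 37 = 14
x = (0×37×28 + 36×45×14) mod 1665 = 1035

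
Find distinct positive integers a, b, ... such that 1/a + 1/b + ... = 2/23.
1/12 + 1/276

Greedy algorithm:
2/23: ceiling(23/2) = 12, use 1/12
1/276: ceiling(276/1) = 276, use 1/276
Result: 2/23 = 1/12 + 1/276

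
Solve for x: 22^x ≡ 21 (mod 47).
26

Baby-step giant-step with step n = ⌈√47⌉ = 7.
Baby steps 22^j mod 47 (j:value) for j=0..6: 0:1, 1:22, 2:14, 3:26, 4:8, 5:35, 6:18.
Giant-step multiplier: 22^(-7) ≡ 22^(46-7) = 22^39 ≡ 40 (mod 47).
Giant steps γ_i = 21·40^i mod 47: γ_0=21, γ_1=41, γ_2=42, γ_3=35 (in table at j=5).
x = i·n + j = 3·7 + 5 = 26.
Check: 22^26 ≡ 21 (mod 47).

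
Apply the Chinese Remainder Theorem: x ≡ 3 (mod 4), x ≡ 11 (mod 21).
11

Using Chinese Remainder Theorem:
M = 4 × 21 = 84
M1 = 21, M2 = 4
y1 = 21^(-1) mod 4 = 1
y2 = 4^(-1) mod 21 = 16
x = (3×21×1 + 11×4×16) mod 84 = 11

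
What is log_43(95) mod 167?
77

Baby-step giant-step with step n = ⌈√167⌉ = 13.
Baby steps 43^j mod 167 (j:value) for j=0..12: 0:1, 1:43, 2:12, 3:15, 4:144, 5:13, 6:58, 7:156, 8:28, 9:35, 10:2, 11:86, 12:24.
Giant-step multiplier: 43^(-13) ≡ 43^(166-13) = 43^153 ≡ 39 (mod 167).
Giant steps γ_i = 95·39^i mod 167: γ_0=95, γ_1=31, γ_2=40, γ_3=57, γ_4=52, γ_5=24 (in table at j=12).
x = i·n + j = 5·13 + 12 = 77.
Check: 43^77 ≡ 95 (mod 167).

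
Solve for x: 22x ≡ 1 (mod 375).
358

gcd(22, 375) = 1, so the inverse exists.
Extended Euclidean algorithm on (375, 22):
375 = 17 × 22 + 1  ⟹  1 = (1)·375 + (-17)·22
So (-17)·22 ≡ 1 (mod 375), i.e. 22^(-1) ≡ -17 ≡ 358 (mod 375).
Check: 22 × 358 = 7876 ≡ 1 (mod 375)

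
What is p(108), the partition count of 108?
483502844

p(n) counts ways to write n as a sum of positive integers (order ignored).
Euler's pentagonal recurrence: p(k) = p(k-1) + p(k-2) - p(k-5) - p(k-7) + p(k-12) + p(k-15) - ... (offsets j(3j∓1)/2, signs ++--, p(0)=1, p(<0)=0).
DP table for k = 0..107: p(0)=1, p(1)=1, p(2)=2, p(3)=3, p(4)=5, p(5)=7, p(6)=11, p(7)=15, p(8)=22, p(9)=30, p(10)=42, p(11)=56, p(12)=77, p(13)=101, p(14)=135, p(15)=176, p(16)=231, p(17)=297, p(18)=385, p(19)=490, p(20)=627, p(21)=792, p(22)=1002, p(23)=1255, p(24)=1575, p(25)=1958, p(26)=2436, p(27)=3010, p(28)=3718, p(29)=4565, p(30)=5604, p(31)=6842, p(32)=8349, p(33)=10143, p(34)=12310, p(35)=14883, p(36)=17977, p(37)=21637, p(38)=26015, p(39)=31185, p(40)=37338, p(41)=44583, p(42)=53174, p(43)=63261, p(44)=75175, p(45)=89134, p(46)=105558, p(47)=124754, p(48)=147273, p(49)=173525, p(50)=204226, p(51)=239943, p(52)=281589, p(53)=329931, p(54)=386155, p(55)=451276, p(56)=526823, p(57)=614154, p(58)=715220, p(59)=831820, p(60)=966467, p(61)=1121505, p(62)=1300156, p(63)=1505499, p(64)=1741630, p(65)=2012558, p(66)=2323520, p(67)=2679689, p(68)=3087735, p(69)=3554345, p(70)=4087968, p(71)=4697205, p(72)=5392783, p(73)=6185689, p(74)=7089500, p(75)=8118264, p(76)=9289091, p(77)=10619863, p(78)=12132164, p(79)=13848650, p(80)=15796476, p(81)=18004327, p(82)=20506255, p(83)=23338469, p(84)=26543660, p(85)=30167357, p(86)=34262962, p(87)=38887673, p(88)=44108109, p(89)=49995925, p(90)=56634173, p(91)=64112359, p(92)=72533807, p(93)=82010177, p(94)=92669720, p(95)=104651419, p(96)=118114304, p(97)=133230930, p(98)=150198136, p(99)=169229875, p(100)=190569292, p(101)=214481126, p(102)=241265379, p(103)=271248950, p(104)=304801365, p(105)=342325709, p(106)=384276336, p(107)=431149389.
Final step: p(108) = p(107) + p(106) - p(103) - p(101) + p(96) + p(93) - p(86) - p(82) + p(73) + p(68) - p(57) - p(51) + p(38) + p(31) - p(16) - p(8)
= 431149389 + 384276336 - 271248950 - 214481126 + 118114304 + 82010177 - 34262962 - 20506255 + 6185689 + 3087735 - 614154 - 239943 + 26015 + 6842 - 231 - 22
= 483502844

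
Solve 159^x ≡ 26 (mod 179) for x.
93

Baby-step giant-step with step n = ⌈√179⌉ = 14.
Baby steps 159^j mod 179 (j:value) for j=0..13: 0:1, 1:159, 2:42, 3:55, 4:153, 5:162, 6:161, 7:2, 8:139, 9:84, 10:110, 11:127, 12:145, 13:143.
Giant-step multiplier: 159^(-14) ≡ 159^(178-14) = 159^164 ≡ 45 (mod 179).
Giant steps γ_i = 26·45^i mod 179: γ_0=26, γ_1=96, γ_2=24, γ_3=6, γ_4=91, γ_5=157, γ_6=84 (in table at j=9).
x = i·n + j = 6·14 + 9 = 93.
Check: 159^93 ≡ 26 (mod 179).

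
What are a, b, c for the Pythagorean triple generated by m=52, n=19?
(2343, 1976, 3065)

Euclid's formula: a = m² - n², b = 2mn, c = m² + n²
m = 52, n = 19
a = 52² - 19² = 2704 - 361 = 2343
b = 2 × 52 × 19 = 1976
c = 52² + 19² = 2704 + 361 = 3065
Verification: 2343² + 1976² = 5489649 + 3904576 = 9394225 = 3065² ✓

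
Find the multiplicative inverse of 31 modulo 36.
7

gcd(31, 36) = 1, so the inverse exists.
Extended Euclidean algorithm on (36, 31):
36 = 1 × 31 + 5  ⟹  5 = (1)·36 + (-1)·31
31 = 6 × 5 + 1  ⟹  1 = (-6)·36 + (7)·31
So (7)·31 ≡ 1 (mod 36), i.e. 31^(-1) ≡ 7 (mod 36).
Check: 31 × 7 = 217 ≡ 1 (mod 36)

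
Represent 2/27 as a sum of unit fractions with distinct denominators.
1/14 + 1/378

Greedy algorithm:
2/27: ceiling(27/2) = 14, use 1/14
1/378: ceiling(378/1) = 378, use 1/378
Result: 2/27 = 1/14 + 1/378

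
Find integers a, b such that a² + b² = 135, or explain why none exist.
Not possible

Factorization: 135 = 3^3 × 5
By Fermat: n is sum of two squares iff every prime p ≡ 3 (mod 4) appears to even power.
Prime(s) ≡ 3 (mod 4) with odd exponent: [(3, 3)]
Therefore 135 cannot be expressed as a² + b².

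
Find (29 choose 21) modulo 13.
0

Using Lucas' theorem:
Write n=29 and k=21 in base 13:
n in base 13: [2, 3]
k in base 13: [1, 8]
C(29,21) mod 13 = ∏ C(n_i, k_i) mod 13
Digit binomials (mod 13): C(2,1) = 2; C(3,8) = 0 (k_i > n_i)
Product: 2 × 0 = 0 ≡ 0 (mod 13)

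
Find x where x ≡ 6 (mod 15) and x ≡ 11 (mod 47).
246

Using Chinese Remainder Theorem:
M = 15 × 47 = 705
M1 = 47, M2 = 15
y1 = 47^(-1) mod 15 = 8
y2 = 15^(-1) mod 47 = 22
x = (6×47×8 + 11×15×22) mod 705 = 246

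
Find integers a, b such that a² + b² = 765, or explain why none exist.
6² + 27² (a=6, b=27)

Factorization: 765 = 3^2 × 5 × 17
By Fermat: n is sum of two squares iff every prime p ≡ 3 (mod 4) appears to even power.
All primes ≡ 3 (mod 4) appear to even power.
Search a = 0, 1, 2, … for 765 - a² a perfect square: first hit at a = 6: 765 - 36 = 729 = 27².
765 = 6² + 27² = 36 + 729 ✓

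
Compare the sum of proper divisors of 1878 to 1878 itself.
abundant

Proper divisors of 1878: sum = 1 + 2 + 3 + 6 + 313 + 626 + 939 = 1890
Since 1890 > 1878, 1878 is abundant.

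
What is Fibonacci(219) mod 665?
306

Matrix identity: Q^n = [[F_(n+1), F_n], [F_n, F_(n-1)]] with Q = [[1,1],[1,0]].
n = 219 = 11011011₂. Square-and-multiply, entries mod 665:
Q^1 = [[1,1],[1,0]]
Q^3 = (Q^1)²·Q = [[3,2],[2,1]]
Q^6 = (Q^3)² = [[13,8],[8,5]]
Q^13 = (Q^6)²·Q = [[377,233],[233,144]]
Q^27 = (Q^13)²·Q = [[606,243],[243,363]]
Q^54 = (Q^27)² = [[20,57],[57,628]]
Q^109 = (Q^54)²·Q = [[20,324],[324,361]]
Q^219 = (Q^109)²·Q = [[60,306],[306,419]]
F_219 mod 665 = Q^219[0][1] = 306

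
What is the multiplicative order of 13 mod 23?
11

23 is prime, so ord(13) divides φ(23) = 22.
Divisors of 22: 1, 2, 11, 22.
Repeated squaring: 13^1 ≡ 13, 13^2 ≡ 8, 13^4 ≡ 18, 13^8 ≡ 2, 13^16 ≡ 4 (mod 23).
Test 13^d mod 23 for each divisor d in increasing order:
13^1 ≡ 13
13^2 ≡ 8
13^11 = 13^8·13^2·13^1 ≡ 1  ← first divisor giving 1
The order is 11.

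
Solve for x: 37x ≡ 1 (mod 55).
3

gcd(37, 55) = 1, so the inverse exists.
Extended Euclidean algorithm on (55, 37):
55 = 1 × 37 + 18  ⟹  18 = (1)·55 + (-1)·37
37 = 2 × 18 + 1  ⟹  1 = (-2)·55 + (3)·37
So (3)·37 ≡ 1 (mod 55), i.e. 37^(-1) ≡ 3 (mod 55).
Check: 37 × 3 = 111 ≡ 1 (mod 55)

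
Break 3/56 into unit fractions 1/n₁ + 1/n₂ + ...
1/19 + 1/1064

Greedy algorithm:
3/56: ceiling(56/3) = 19, use 1/19
1/1064: ceiling(1064/1) = 1064, use 1/1064
Result: 3/56 = 1/19 + 1/1064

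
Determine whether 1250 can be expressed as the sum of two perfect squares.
5² + 35² (a=5, b=35)

Factorization: 1250 = 2 × 5^4
By Fermat: n is sum of two squares iff every prime p ≡ 3 (mod 4) appears to even power.
All primes ≡ 3 (mod 4) appear to even power.
Search a = 0, 1, 2, … for 1250 - a² a perfect square: first hit at a = 5: 1250 - 25 = 1225 = 35².
1250 = 5² + 35² = 25 + 1225 ✓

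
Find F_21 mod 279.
65

Matrix identity: Q^n = [[F_(n+1), F_n], [F_n, F_(n-1)]] with Q = [[1,1],[1,0]].
n = 21 = 10101₂. Square-and-multiply, entries mod 279:
Q^1 = [[1,1],[1,0]]
Q^2 = (Q^1)² = [[2,1],[1,1]]
Q^5 = (Q^2)²·Q = [[8,5],[5,3]]
Q^10 = (Q^5)² = [[89,55],[55,34]]
Q^21 = (Q^10)²·Q = [[134,65],[65,69]]
F_21 mod 279 = Q^21[0][1] = 65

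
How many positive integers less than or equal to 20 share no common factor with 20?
8

20 = 2^2 × 5
φ(n) = n × ∏(1 - 1/p) for each prime p dividing n
φ(20) = 20 × (1 - 1/2) × (1 - 1/5) = 8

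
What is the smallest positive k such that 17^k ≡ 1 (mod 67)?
33

67 is prime, so ord(17) divides φ(67) = 66.
Divisors of 66: 1, 2, 3, 6, 11, 22, 33, 66.
Repeated squaring: 17^1 ≡ 17, 17^2 ≡ 21, 17^4 ≡ 39, 17^8 ≡ 47, 17^16 ≡ 65, 17^32 ≡ 4, 17^64 ≡ 16 (mod 67).
Test 17^d mod 67 for each divisor d in increasing order:
17^1 ≡ 17
17^2 ≡ 21
17^3 = 17^2·17^1 ≡ 22
17^6 = 17^4·17^2 ≡ 15
17^11 = 17^8·17^2·17^1 ≡ 29
17^22 = 17^16·17^4·17^2 ≡ 37
17^33 = 17^32·17^1 ≡ 1  ← first divisor giving 1
The order is 33.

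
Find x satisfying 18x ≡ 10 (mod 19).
x ≡ 9 (mod 19)

gcd(18, 19) = 1, which divides 10, so solutions exist.
Find 18^(-1) mod 19 by the extended Euclidean algorithm:
19 = 1 × 18 + 1  ⟹  1 = (1)·19 + (-1)·18
So (-1)·18 ≡ 1 (mod 19), i.e. 18^(-1) ≡ -1 ≡ 18 (mod 19).
x ≡ 18 × 10 = 180 ≡ 9 (mod 19).
Check: 18 × 9 = 162 ≡ 10 (mod 19).
Unique solution: x ≡ 9 (mod 19)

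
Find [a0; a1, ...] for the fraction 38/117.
[0; 3, 12, 1, 2]

Euclidean algorithm steps:
38 = 0 × 117 + 38
117 = 3 × 38 + 3
38 = 12 × 3 + 2
3 = 1 × 2 + 1
2 = 2 × 1 + 0
Continued fraction: [0; 3, 12, 1, 2]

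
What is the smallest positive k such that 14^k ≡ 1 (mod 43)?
21

43 is prime, so ord(14) divides φ(43) = 42.
Divisors of 42: 1, 2, 3, 6, 7, 14, 21, 42.
Repeated squaring: 14^1 ≡ 14, 14^2 ≡ 24, 14^4 ≡ 17, 14^8 ≡ 31, 14^16 ≡ 15, 14^32 ≡ 10 (mod 43).
Test 14^d mod 43 for each divisor d in increasing order:
14^1 ≡ 14
14^2 ≡ 24
14^3 = 14^2·14^1 ≡ 35
14^6 = 14^4·14^2 ≡ 21
14^7 = 14^4·14^2·14^1 ≡ 36
14^14 = 14^8·14^4·14^2 ≡ 6
14^21 = 14^16·14^4·14^1 ≡ 1  ← first divisor giving 1
The order is 21.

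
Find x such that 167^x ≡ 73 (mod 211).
10

Baby-step giant-step with step n = ⌈√211⌉ = 15.
Baby steps 167^j mod 211 (j:value) for j=0..14: 0:1, 1:167, 2:37, 3:60, 4:103, 5:110, 6:13, 7:61, 8:59, 9:147, 10:73, 11:164, 12:169, 13:160, 14:134.
h = 73 is already in the table at j=10, so x = 10.
Check: 167^10 ≡ 73 (mod 211).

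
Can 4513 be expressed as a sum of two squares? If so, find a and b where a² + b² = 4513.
47² + 48² (a=47, b=48)

Factorization: 4513 = 4513
By Fermat: n is sum of two squares iff every prime p ≡ 3 (mod 4) appears to even power.
All primes ≡ 3 (mod 4) appear to even power.
Search a = 0, 1, 2, … for 4513 - a² a perfect square: first hit at a = 47: 4513 - 2209 = 2304 = 48².
4513 = 47² + 48² = 2209 + 2304 ✓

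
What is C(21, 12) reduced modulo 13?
0

Using Lucas' theorem:
Write n=21 and k=12 in base 13:
n in base 13: [1, 8]
k in base 13: [0, 12]
C(21,12) mod 13 = ∏ C(n_i, k_i) mod 13
Digit binomials (mod 13): C(1,0) = 1; C(8,12) = 0 (k_i > n_i)
Product: 1 × 0 = 0 ≡ 0 (mod 13)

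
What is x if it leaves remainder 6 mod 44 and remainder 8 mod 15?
578

Using Chinese Remainder Theorem:
M = 44 × 15 = 660
M1 = 15, M2 = 44
y1 = 15^(-1) mod 44 = 3
y2 = 44^(-1) mod 15 = 14
x = (6×15×3 + 8×44×14) mod 660 = 578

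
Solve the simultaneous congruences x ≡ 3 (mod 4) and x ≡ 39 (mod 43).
39

Using Chinese Remainder Theorem:
M = 4 × 43 = 172
M1 = 43, M2 = 4
y1 = 43^(-1) mod 4 = 3
y2 = 4^(-1) mod 43 = 11
x = (3×43×3 + 39×4×11) mod 172 = 39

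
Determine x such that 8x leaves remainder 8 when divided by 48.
x ≡ 1 (mod 6)

gcd(8, 48) = 8, which divides 8, so solutions exist.
Divide through by 8: x ≡ 1 (mod 6).
The coefficient of x is now 1, so x ≡ 1 (mod 6).
Check: 8 × 1 = 8 ≡ 8 (mod 48).
x ≡ 1 (mod 6), giving 8 solutions mod 48.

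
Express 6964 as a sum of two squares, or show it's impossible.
58² + 60² (a=58, b=60)

Factorization: 6964 = 2^2 × 1741
By Fermat: n is sum of two squares iff every prime p ≡ 3 (mod 4) appears to even power.
All primes ≡ 3 (mod 4) appear to even power.
Search a = 0, 1, 2, … for 6964 - a² a perfect square: first hit at a = 58: 6964 - 3364 = 3600 = 60².
6964 = 58² + 60² = 3364 + 3600 ✓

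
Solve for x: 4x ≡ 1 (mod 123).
31

gcd(4, 123) = 1, so the inverse exists.
Extended Euclidean algorithm on (123, 4):
123 = 30 × 4 + 3  ⟹  3 = (1)·123 + (-30)·4
4 = 1 × 3 + 1  ⟹  1 = (-1)·123 + (31)·4
So (31)·4 ≡ 1 (mod 123), i.e. 4^(-1) ≡ 31 (mod 123).
Check: 4 × 31 = 124 ≡ 1 (mod 123)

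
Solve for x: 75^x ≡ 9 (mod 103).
84

Baby-step giant-step with step n = ⌈√103⌉ = 11.
Baby steps 75^j mod 103 (j:value) for j=0..10: 0:1, 1:75, 2:63, 3:90, 4:55, 5:5, 6:66, 7:6, 8:38, 9:69, 10:25.
Giant-step multiplier: 75^(-11) ≡ 75^(102-11) = 75^91 ≡ 54 (mod 103).
Giant steps γ_i = 9·54^i mod 103: γ_0=9, γ_1=74, γ_2=82, γ_3=102, γ_4=49, γ_5=71, γ_6=23, γ_7=6 (in table at j=7).
x = i·n + j = 7·11 + 7 = 84.
Check: 75^84 ≡ 9 (mod 103).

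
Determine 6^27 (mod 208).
112

Repeated squaring. Binary of 27 = 11011.
6^1 ≡ 6 (mod 208); 6^2 ≡ 36 (mod 208); 6^4 ≡ 48 (mod 208); 6^8 ≡ 16 (mod 208); 6^16 ≡ 48 (mod 208)
6^27 = 6^1 × 6^2 × 6^8 × 6^16 ≡ 112 (mod 208)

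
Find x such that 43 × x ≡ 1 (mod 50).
7

gcd(43, 50) = 1, so the inverse exists.
Extended Euclidean algorithm on (50, 43):
50 = 1 × 43 + 7  ⟹  7 = (1)·50 + (-1)·43
43 = 6 × 7 + 1  ⟹  1 = (-6)·50 + (7)·43
So (7)·43 ≡ 1 (mod 50), i.e. 43^(-1) ≡ 7 (mod 50).
Check: 43 × 7 = 301 ≡ 1 (mod 50)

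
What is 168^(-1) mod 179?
65

gcd(168, 179) = 1, so the inverse exists.
Extended Euclidean algorithm on (179, 168):
179 = 1 × 168 + 11  ⟹  11 = (1)·179 + (-1)·168
168 = 15 × 11 + 3  ⟹  3 = (-15)·179 + (16)·168
11 = 3 × 3 + 2  ⟹  2 = (46)·179 + (-49)·168
3 = 1 × 2 + 1  ⟹  1 = (-61)·179 + (65)·168
So (65)·168 ≡ 1 (mod 179), i.e. 168^(-1) ≡ 65 (mod 179).
Check: 168 × 65 = 10920 ≡ 1 (mod 179)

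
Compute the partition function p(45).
89134

p(n) counts ways to write n as a sum of positive integers (order ignored).
Euler's pentagonal recurrence: p(k) = p(k-1) + p(k-2) - p(k-5) - p(k-7) + p(k-12) + p(k-15) - ... (offsets j(3j∓1)/2, signs ++--, p(0)=1, p(<0)=0).
DP table for k = 0..44: p(0)=1, p(1)=1, p(2)=2, p(3)=3, p(4)=5, p(5)=7, p(6)=11, p(7)=15, p(8)=22, p(9)=30, p(10)=42, p(11)=56, p(12)=77, p(13)=101, p(14)=135, p(15)=176, p(16)=231, p(17)=297, p(18)=385, p(19)=490, p(20)=627, p(21)=792, p(22)=1002, p(23)=1255, p(24)=1575, p(25)=1958, p(26)=2436, p(27)=3010, p(28)=3718, p(29)=4565, p(30)=5604, p(31)=6842, p(32)=8349, p(33)=10143, p(34)=12310, p(35)=14883, p(36)=17977, p(37)=21637, p(38)=26015, p(39)=31185, p(40)=37338, p(41)=44583, p(42)=53174, p(43)=63261, p(44)=75175.
Final step: p(45) = p(44) + p(43) - p(40) - p(38) + p(33) + p(30) - p(23) - p(19) + p(10) + p(5)
= 75175 + 63261 - 37338 - 26015 + 10143 + 5604 - 1255 - 490 + 42 + 7
= 89134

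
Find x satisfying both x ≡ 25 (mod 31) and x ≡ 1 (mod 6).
25

Using Chinese Remainder Theorem:
M = 31 × 6 = 186
M1 = 6, M2 = 31
y1 = 6^(-1) mod 31 = 26
y2 = 31^(-1) mod 6 = 1
x = (25×6×26 + 1×31×1) mod 186 = 25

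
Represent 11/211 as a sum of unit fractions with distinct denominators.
1/20 + 1/469 + 1/1979180

Greedy algorithm:
11/211: ceiling(211/11) = 20, use 1/20
9/4220: ceiling(4220/9) = 469, use 1/469
1/1979180: ceiling(1979180/1) = 1979180, use 1/1979180
Result: 11/211 = 1/20 + 1/469 + 1/1979180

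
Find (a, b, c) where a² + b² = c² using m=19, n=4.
(345, 152, 377)

Euclid's formula: a = m² - n², b = 2mn, c = m² + n²
m = 19, n = 4
a = 19² - 4² = 361 - 16 = 345
b = 2 × 19 × 4 = 152
c = 19² + 4² = 361 + 16 = 377
Verification: 345² + 152² = 119025 + 23104 = 142129 = 377² ✓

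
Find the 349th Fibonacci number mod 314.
85

Matrix identity: Q^n = [[F_(n+1), F_n], [F_n, F_(n-1)]] with Q = [[1,1],[1,0]].
n = 349 = 101011101₂. Square-and-multiply, entries mod 314:
Q^1 = [[1,1],[1,0]]
Q^2 = (Q^1)² = [[2,1],[1,1]]
Q^5 = (Q^2)²·Q = [[8,5],[5,3]]
Q^10 = (Q^5)² = [[89,55],[55,34]]
Q^21 = (Q^10)²·Q = [[127,270],[270,171]]
Q^43 = (Q^21)²·Q = [[243,167],[167,76]]
Q^87 = (Q^43)²·Q = [[167,274],[274,207]]
Q^174 = (Q^87)² = [[287,112],[112,175]]
Q^349 = (Q^174)²·Q = [[19,85],[85,248]]
F_349 mod 314 = Q^349[0][1] = 85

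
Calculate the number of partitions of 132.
6620830889

p(n) counts ways to write n as a sum of positive integers (order ignored).
Euler's pentagonal recurrence: p(k) = p(k-1) + p(k-2) - p(k-5) - p(k-7) + p(k-12) + p(k-15) - ... (offsets j(3j∓1)/2, signs ++--, p(0)=1, p(<0)=0).
DP table for k = 0..131: p(0)=1, p(1)=1, p(2)=2, p(3)=3, p(4)=5, p(5)=7, p(6)=11, p(7)=15, p(8)=22, p(9)=30, p(10)=42, p(11)=56, p(12)=77, p(13)=101, p(14)=135, p(15)=176, p(16)=231, p(17)=297, p(18)=385, p(19)=490, p(20)=627, p(21)=792, p(22)=1002, p(23)=1255, p(24)=1575, p(25)=1958, p(26)=2436, p(27)=3010, p(28)=3718, p(29)=4565, p(30)=5604, p(31)=6842, p(32)=8349, p(33)=10143, p(34)=12310, p(35)=14883, p(36)=17977, p(37)=21637, p(38)=26015, p(39)=31185, p(40)=37338, p(41)=44583, p(42)=53174, p(43)=63261, p(44)=75175, p(45)=89134, p(46)=105558, p(47)=124754, p(48)=147273, p(49)=173525, p(50)=204226, p(51)=239943, p(52)=281589, p(53)=329931, p(54)=386155, p(55)=451276, p(56)=526823, p(57)=614154, p(58)=715220, p(59)=831820, p(60)=966467, p(61)=1121505, p(62)=1300156, p(63)=1505499, p(64)=1741630, p(65)=2012558, p(66)=2323520, p(67)=2679689, p(68)=3087735, p(69)=3554345, p(70)=4087968, p(71)=4697205, p(72)=5392783, p(73)=6185689, p(74)=7089500, p(75)=8118264, p(76)=9289091, p(77)=10619863, p(78)=12132164, p(79)=13848650, p(80)=15796476, p(81)=18004327, p(82)=20506255, p(83)=23338469, p(84)=26543660, p(85)=30167357, p(86)=34262962, p(87)=38887673, p(88)=44108109, p(89)=49995925, p(90)=56634173, p(91)=64112359, p(92)=72533807, p(93)=82010177, p(94)=92669720, p(95)=104651419, p(96)=118114304, p(97)=133230930, p(98)=150198136, p(99)=169229875, p(100)=190569292, p(101)=214481126, p(102)=241265379, p(103)=271248950, p(104)=304801365, p(105)=342325709, p(106)=384276336, p(107)=431149389, p(108)=483502844, p(109)=541946240, p(110)=607163746, p(111)=679903203, p(112)=761002156, p(113)=851376628, p(114)=952050665, p(115)=1064144451, p(116)=1188908248, p(117)=1327710076, p(118)=1482074143, p(119)=1653668665, p(120)=1844349560, p(121)=2056148051, p(122)=2291320912, p(123)=2552338241, p(124)=2841940500, p(125)=3163127352, p(126)=3519222692, p(127)=3913864295, p(128)=4351078600, p(129)=4835271870, p(130)=5371315400, p(131)=5964539504.
Final step: p(132) = p(131) + p(130) - p(127) - p(125) + p(120) + p(117) - p(110) - p(106) + p(97) + p(92) - p(81) - p(75) + p(62) + p(55) - p(40) - p(32) + p(15) + p(6)
= 5964539504 + 5371315400 - 3913864295 - 3163127352 + 1844349560 + 1327710076 - 607163746 - 384276336 + 133230930 + 72533807 - 18004327 - 8118264 + 1300156 + 451276 - 37338 - 8349 + 176 + 11
= 6620830889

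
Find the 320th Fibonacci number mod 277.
104

Matrix identity: Q^n = [[F_(n+1), F_n], [F_n, F_(n-1)]] with Q = [[1,1],[1,0]].
n = 320 = 101000000₂. Square-and-multiply, entries mod 277:
Q^1 = [[1,1],[1,0]]
Q^2 = (Q^1)² = [[2,1],[1,1]]
Q^5 = (Q^2)²·Q = [[8,5],[5,3]]
Q^10 = (Q^5)² = [[89,55],[55,34]]
Q^20 = (Q^10)² = [[143,117],[117,26]]
Q^40 = (Q^20)² = [[67,106],[106,238]]
Q^80 = (Q^40)² = [[213,198],[198,15]]
Q^160 = (Q^80)² = [[88,270],[270,95]]
Q^320 = (Q^160)² = [[37,104],[104,210]]
F_320 mod 277 = Q^320[0][1] = 104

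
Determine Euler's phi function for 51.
32

51 = 3 × 17
φ(n) = n × ∏(1 - 1/p) for each prime p dividing n
φ(51) = 51 × (1 - 1/3) × (1 - 1/17) = 32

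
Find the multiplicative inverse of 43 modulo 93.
13

gcd(43, 93) = 1, so the inverse exists.
Extended Euclidean algorithm on (93, 43):
93 = 2 × 43 + 7  ⟹  7 = (1)·93 + (-2)·43
43 = 6 × 7 + 1  ⟹  1 = (-6)·93 + (13)·43
So (13)·43 ≡ 1 (mod 93), i.e. 43^(-1) ≡ 13 (mod 93).
Check: 43 × 13 = 559 ≡ 1 (mod 93)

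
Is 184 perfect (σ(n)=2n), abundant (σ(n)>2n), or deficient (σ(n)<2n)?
deficient

Proper divisors of 184: sum = 1 + 2 + 4 + 8 + 23 + 46 + 92 = 176
Since 176 < 184, 184 is deficient.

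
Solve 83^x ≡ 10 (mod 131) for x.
87

Baby-step giant-step with step n = ⌈√131⌉ = 12.
Baby steps 83^j mod 131 (j:value) for j=0..11: 0:1, 1:83, 2:77, 3:103, 4:34, 5:71, 6:129, 7:96, 8:108, 9:56, 10:63, 11:120.
Giant-step multiplier: 83^(-12) ≡ 83^(130-12) = 83^118 ≡ 33 (mod 131).
Giant steps γ_i = 10·33^i mod 131: γ_0=10, γ_1=68, γ_2=17, γ_3=37, γ_4=42, γ_5=76, γ_6=19, γ_7=103 (in table at j=3).
x = i·n + j = 7·12 + 3 = 87.
Check: 83^87 ≡ 10 (mod 131).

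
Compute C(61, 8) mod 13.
9

Using Lucas' theorem:
Write n=61 and k=8 in base 13:
n in base 13: [4, 9]
k in base 13: [0, 8]
C(61,8) mod 13 = ∏ C(n_i, k_i) mod 13
Digit binomials (mod 13): C(4,0) = 1; C(9,8) = 9
Product: 1 × 9 = 9 ≡ 9 (mod 13)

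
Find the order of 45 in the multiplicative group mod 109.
3

109 is prime, so ord(45) divides φ(109) = 108.
Divisors of 108: 1, 2, 3, 4, 6, 9, 12, 18, 27, 36, 54, 108.
Repeated squaring: 45^1 ≡ 45, 45^2 ≡ 63, 45^4 ≡ 45, 45^8 ≡ 63, 45^16 ≡ 45, 45^32 ≡ 63, 45^64 ≡ 45 (mod 109).
Test 45^d mod 109 for each divisor d in increasing order:
45^1 ≡ 45
45^2 ≡ 63
45^3 = 45^2·45^1 ≡ 1  ← first divisor giving 1
The order is 3.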